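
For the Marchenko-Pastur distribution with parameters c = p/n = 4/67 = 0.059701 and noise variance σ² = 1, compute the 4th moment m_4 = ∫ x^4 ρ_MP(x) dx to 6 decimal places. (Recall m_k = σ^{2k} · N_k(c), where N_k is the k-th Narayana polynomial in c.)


E[X⁴] = σ⁸ (1 + 6c + 6c² + c³) (fourth MP moment). With σ² = 1 (so σ⁸ = 1) and c = 4/67 = 0.059701: E[X⁴] = 1 · (1 + 6·0.059701 + 6·(0.059701)² + (0.059701)³) = 1 · 1.379807.

So E[X^4] = 1.379807.


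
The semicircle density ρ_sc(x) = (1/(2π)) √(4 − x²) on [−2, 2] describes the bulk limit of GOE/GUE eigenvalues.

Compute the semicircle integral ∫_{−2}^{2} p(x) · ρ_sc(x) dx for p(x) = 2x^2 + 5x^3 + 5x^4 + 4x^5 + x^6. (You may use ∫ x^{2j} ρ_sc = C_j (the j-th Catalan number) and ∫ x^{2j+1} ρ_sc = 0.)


Write p(x) = Σ a_i x^i, split into monomials and integrate each against ρ_sc separately.
Using ∫ x^{2j} ρ_sc = C_j = (1/(j+1)) C(2j, j) (Catalan numbers) and ∫ x^{2j+1} ρ_sc = 0 (odd monomials vanish by symmetry):
  i = 2 (even): a_2 · C_{1} = 2 · 1 = 2
  i = 3 (odd): ∫ x^3 ρ_sc = 0 (vanishes)
  i = 4 (even): a_4 · C_{2} = 5 · 2 = 10
  i = 5 (odd): ∫ x^5 ρ_sc = 0 (vanishes)
  i = 6 (even): a_6 · C_{3} = 1 · 5 = 5

Summing the contributions: ∫_{−2}^{2} p(x) ρ_sc(x) dx = 2 + 10 + 5 = 17.


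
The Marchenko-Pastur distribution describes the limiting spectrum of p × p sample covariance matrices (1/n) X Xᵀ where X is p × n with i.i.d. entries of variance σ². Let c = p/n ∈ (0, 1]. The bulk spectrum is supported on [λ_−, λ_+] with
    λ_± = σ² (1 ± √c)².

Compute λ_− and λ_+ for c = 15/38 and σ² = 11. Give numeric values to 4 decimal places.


c = 15/38 = 0.394737; √c = 0.628281.
λ_− = σ² (1 − √c)² = 11 · (1 − 0.628281)² = 11 · (0.371719)² = 1.519926.
λ_+ = σ² (1 + √c)² = 11 · (1 + 0.628281)² = 11 · (1.628281)² = 29.164284.

Rounded to 4 decimal places: λ_− ≈ 1.5199, λ_+ ≈ 29.1643.


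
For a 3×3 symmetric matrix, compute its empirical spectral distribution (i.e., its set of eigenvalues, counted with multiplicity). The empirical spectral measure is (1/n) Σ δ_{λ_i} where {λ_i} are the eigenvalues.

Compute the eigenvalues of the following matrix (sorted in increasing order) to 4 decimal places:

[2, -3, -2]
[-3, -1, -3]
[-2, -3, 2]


Since M is real symmetric, all three eigenvalues are real; they are the roots of det(λI − M) = λ³ − (tr M) λ² + s λ − det M, where s is the sum of the principal 2×2 minors.
tr M = 2 + (-1) + 2 = 3.
s = (2·(-1) − (-3)²) + (2·2 − (-2)²) + ((-1)·2 − (-3)²) = -11 + 0 + (-11) = -22.
det M (expand along row 1) = 2·(-11) − (-3)·(-12) + (-2)·7 = -72.
Characteristic polynomial: λ³ − 3λ² − 22λ + 72 = 0.
Substitute λ = y + (tr M)/3 = y + 1.000000 to remove the quadratic term: y³ + p·y + q = 0 with p = s − (tr M)²/3 = -25.000000 and q = −2(tr M)³/27 + (tr M)·s/3 − det M = 48.000000.
Three real roots ⇒ use the trigonometric (Viète) form: r = 2√(−p/3) = 5.773503, φ = arccos(3q/(p·r)) = arccos(-0.997661) = 3.073187 rad.
y_k = r·cos(φ/3 − 2πk/3) for k = 0, 1, 2 gives y = 3.000000, 2.772002, -5.772002.
λ_k = y_k + 1.000000 gives λ = 4.0000, 3.7720, -4.7720 (check: the sum is 3.0000 = tr M).

Eigenvalues sorted in increasing order: [-4.7720, 3.7720, 4.0000].


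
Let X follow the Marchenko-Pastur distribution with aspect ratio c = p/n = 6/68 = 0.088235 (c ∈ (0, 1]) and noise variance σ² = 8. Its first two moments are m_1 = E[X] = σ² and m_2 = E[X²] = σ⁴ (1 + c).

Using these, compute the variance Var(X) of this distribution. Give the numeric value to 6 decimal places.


m_1 = E[X] = σ² = 8, so m_1² = 64.
m_2 = E[X²] = σ⁴ (1 + c) = 64 · (1 + 0.088235) = 64 · 1.088235 = 69.647059.
(Note m_2 − m_1² simplifies to c · σ⁴ = 0.088235 · 64.)

Var(X) = m_2 − m_1² = 69.647059 − 64 = 5.647059.


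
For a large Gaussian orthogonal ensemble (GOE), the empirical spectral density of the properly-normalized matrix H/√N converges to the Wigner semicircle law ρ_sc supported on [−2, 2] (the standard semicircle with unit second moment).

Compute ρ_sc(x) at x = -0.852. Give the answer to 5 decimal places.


ρ_sc(x) = (1/(2π)) √(4 − x²). With x = -0.852:
  4 − x² = 4 − (-0.852)² = 4 − 0.725904 = 3.274096.
  √(4 − x²) = 1.809446.
  1/(2π) = 0.159155.
  ρ_sc(-0.852) = 0.159155 · 1.809446 = 0.287982.

Rounded to 5 decimal places: ρ_sc(-0.852) ≈ 0.28798.


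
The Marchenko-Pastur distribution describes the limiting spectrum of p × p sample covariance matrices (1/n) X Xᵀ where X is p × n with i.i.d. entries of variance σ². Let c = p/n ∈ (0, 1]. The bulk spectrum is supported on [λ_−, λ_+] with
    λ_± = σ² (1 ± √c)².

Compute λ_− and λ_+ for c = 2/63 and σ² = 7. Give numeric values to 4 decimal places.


c = 2/63 = 0.031746; √c = 0.178174.
λ_− = σ² (1 − √c)² = 7 · (1 − 0.178174)² = 7 · (0.821826)² = 4.727784.
λ_+ = σ² (1 + √c)² = 7 · (1 + 0.178174)² = 7 · (1.178174)² = 9.716660.

Rounded to 4 decimal places: λ_− ≈ 4.7278, λ_+ ≈ 9.7167.


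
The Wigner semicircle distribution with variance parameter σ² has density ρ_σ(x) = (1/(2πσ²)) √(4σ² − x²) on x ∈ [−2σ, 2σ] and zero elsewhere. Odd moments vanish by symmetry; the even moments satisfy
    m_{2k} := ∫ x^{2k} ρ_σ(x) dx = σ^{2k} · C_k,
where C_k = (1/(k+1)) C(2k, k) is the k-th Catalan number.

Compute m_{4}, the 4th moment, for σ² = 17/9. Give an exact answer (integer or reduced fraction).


By the scaled semicircle moment identity, m_{2k} = σ^{2k} · C_k with k = 2.
C_2 = (1/(k+1)) · C(2k, k) = (1/3) · C(4, 2) = (1/3) · 6 = 2.
σ^{2k} = (σ²)^k = (17/9)^2 = 289/81.

Therefore m_{4} = σ^{4} · C_2 = (289/81) · 2 = 578/81.


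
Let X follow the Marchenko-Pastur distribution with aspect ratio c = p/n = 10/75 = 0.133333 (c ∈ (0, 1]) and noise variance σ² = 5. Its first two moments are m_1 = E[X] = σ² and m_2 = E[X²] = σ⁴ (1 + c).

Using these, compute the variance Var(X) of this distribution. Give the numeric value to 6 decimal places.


m_1 = E[X] = σ² = 5, so m_1² = 25.
m_2 = E[X²] = σ⁴ (1 + c) = 25 · (1 + 0.133333) = 25 · 1.133333 = 28.333333.
(Note m_2 − m_1² simplifies to c · σ⁴ = 0.133333 · 25.)

Var(X) = m_2 − m_1² = 28.333333 − 25 = 3.333333.


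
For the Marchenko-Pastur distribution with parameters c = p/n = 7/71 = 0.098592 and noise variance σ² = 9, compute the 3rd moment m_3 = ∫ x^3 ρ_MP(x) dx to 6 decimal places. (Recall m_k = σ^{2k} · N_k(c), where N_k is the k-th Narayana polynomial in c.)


E[X³] = σ⁶ (1 + 3c + c²) (third MP moment). With σ² = 9 (so σ⁶ = 729) and c = 7/71 = 0.098592: E[X³] = 729 · (1 + 3·0.098592 + (0.098592)²) = 729 · 1.305495.

So E[X^3] = 951.705812.


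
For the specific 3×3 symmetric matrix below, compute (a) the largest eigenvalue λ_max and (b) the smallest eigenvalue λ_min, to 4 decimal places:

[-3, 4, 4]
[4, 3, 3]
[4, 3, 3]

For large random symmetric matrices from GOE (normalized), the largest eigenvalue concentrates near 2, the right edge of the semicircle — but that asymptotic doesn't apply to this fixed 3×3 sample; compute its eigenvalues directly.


Since M is real symmetric, all three eigenvalues are real; they are the roots of det(λI − M) = λ³ − (tr M) λ² + s λ − det M, where s is the sum of the principal 2×2 minors.
tr M = -3 + 3 + 3 = 3.
s = ((-3)·3 − 4²) + ((-3)·3 − 4²) + (3·3 − 3²) = -25 + (-25) + 0 = -50.
det M (expand along row 1) = (-3)·0 − 4·0 + 4·0 = 0.
Characteristic polynomial: λ³ − 3λ² − 50λ = 0.
Substitute λ = y + (tr M)/3 = y + 1.000000 to remove the quadratic term: y³ + p·y + q = 0 with p = s − (tr M)²/3 = -53.000000 and q = −2(tr M)³/27 + (tr M)·s/3 − det M = -52.000000.
Three real roots ⇒ use the trigonometric (Viète) form: r = 2√(−p/3) = 8.406347, φ = arccos(3q/(p·r)) = arccos(0.350140) = 1.213076 rad.
y_k = r·cos(φ/3 − 2πk/3) for k = 0, 1, 2 gives y = 7.728416, -1.000000, -6.728416.
λ_k = y_k + 1.000000 gives λ = 8.7284, 0.0000, -5.7284 (check: the sum is 3.0000 = tr M).

Hence λ_max = 8.7284 and λ_min = -5.7284.


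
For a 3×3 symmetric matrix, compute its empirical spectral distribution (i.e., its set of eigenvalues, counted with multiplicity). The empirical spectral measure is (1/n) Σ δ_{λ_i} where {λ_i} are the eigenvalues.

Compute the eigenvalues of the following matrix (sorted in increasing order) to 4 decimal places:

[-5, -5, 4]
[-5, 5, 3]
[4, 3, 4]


Since M is real symmetric, all three eigenvalues are real; they are the roots of det(λI − M) = λ³ − (tr M) λ² + s λ − det M, where s is the sum of the principal 2×2 minors.
tr M = -5 + 5 + 4 = 4.
s = ((-5)·5 − (-5)²) + ((-5)·4 − 4²) + (5·4 − 3²) = -50 + (-36) + 11 = -75.
det M (expand along row 1) = (-5)·11 − (-5)·(-32) + 4·(-35) = -355.
Characteristic polynomial: λ³ − 4λ² − 75λ + 355 = 0.
Substitute λ = y + (tr M)/3 = y + 1.333333 to remove the quadratic term: y³ + p·y + q = 0 with p = s − (tr M)²/3 = -80.333333 and q = −2(tr M)³/27 + (tr M)·s/3 − det M = 250.259259.
Three real roots ⇒ use the trigonometric (Viète) form: r = 2√(−p/3) = 10.349450, φ = arccos(3q/(p·r)) = arccos(-0.903022) = 2.697549 rad.
y_k = r·cos(φ/3 − 2πk/3) for k = 0, 1, 2 gives y = 6.439942, 3.796346, -10.236287.
λ_k = y_k + 1.333333 gives λ = 7.7733, 5.1297, -8.9030 (check: the sum is 4.0000 = tr M).

Eigenvalues sorted in increasing order: [-8.9030, 5.1297, 7.7733].


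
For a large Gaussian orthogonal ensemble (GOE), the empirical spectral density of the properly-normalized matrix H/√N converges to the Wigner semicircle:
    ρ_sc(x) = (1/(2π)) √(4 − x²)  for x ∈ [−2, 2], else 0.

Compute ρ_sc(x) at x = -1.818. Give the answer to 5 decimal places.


ρ_sc(x) = (1/(2π)) √(4 − x²). With x = -1.818:
  4 − x² = 4 − (-1.818)² = 4 − 3.305124 = 0.694876.
  √(4 − x²) = 0.833592.
  1/(2π) = 0.159155.
  ρ_sc(-1.818) = 0.159155 · 0.833592 = 0.132670.

Rounded to 5 decimal places: ρ_sc(-1.818) ≈ 0.13267.


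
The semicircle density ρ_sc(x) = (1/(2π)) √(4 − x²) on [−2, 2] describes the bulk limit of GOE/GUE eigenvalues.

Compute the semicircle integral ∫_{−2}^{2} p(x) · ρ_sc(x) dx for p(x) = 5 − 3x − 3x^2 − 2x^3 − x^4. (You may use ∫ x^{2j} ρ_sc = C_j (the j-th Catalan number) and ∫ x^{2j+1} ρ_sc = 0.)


Write p(x) = Σ a_i x^i, split into monomials and integrate each against ρ_sc separately.
Using ∫ x^{2j} ρ_sc = C_j = (1/(j+1)) C(2j, j) (Catalan numbers) and ∫ x^{2j+1} ρ_sc = 0 (odd monomials vanish by symmetry):
  i = 0 (even): a_0 · C_{0} = 5 · 1 = 5
  i = 1 (odd): ∫ x^1 ρ_sc = 0 (vanishes)
  i = 2 (even): a_2 · C_{1} = -3 · 1 = -3
  i = 3 (odd): ∫ x^3 ρ_sc = 0 (vanishes)
  i = 4 (even): a_4 · C_{2} = -1 · 2 = -2

Summing the contributions: ∫_{−2}^{2} p(x) ρ_sc(x) dx = 5 + (-3) + (-2) = 0.


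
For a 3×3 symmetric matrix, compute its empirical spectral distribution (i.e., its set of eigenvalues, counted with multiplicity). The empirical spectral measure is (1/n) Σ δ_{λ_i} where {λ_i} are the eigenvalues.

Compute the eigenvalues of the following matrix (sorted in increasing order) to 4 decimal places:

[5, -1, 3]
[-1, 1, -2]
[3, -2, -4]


Since M is real symmetric, all three eigenvalues are real; they are the roots of det(λI − M) = λ³ − (tr M) λ² + s λ − det M, where s is the sum of the principal 2×2 minors.
tr M = 5 + 1 + (-4) = 2.
s = (5·1 − (-1)²) + (5·(-4) − 3²) + (1·(-4) − (-2)²) = 4 + (-29) + (-8) = -33.
det M (expand along row 1) = 5·(-8) − (-1)·10 + 3·(-1) = -33.
Characteristic polynomial: λ³ − 2λ² − 33λ + 33 = 0.
Substitute λ = y + (tr M)/3 = y + 0.666667 to remove the quadratic term: y³ + p·y + q = 0 with p = s − (tr M)²/3 = -34.333333 and q = −2(tr M)³/27 + (tr M)·s/3 − det M = 10.407407.
Three real roots ⇒ use the trigonometric (Viète) form: r = 2√(−p/3) = 6.765928, φ = arccos(3q/(p·r)) = arccos(-0.134407) = 1.705611 rad.
y_k = r·cos(φ/3 − 2πk/3) for k = 0, 1, 2 gives y = 5.701577, 0.303946, -6.005523.
λ_k = y_k + 0.666667 gives λ = 6.3682, 0.9706, -5.3389 (check: the sum is 2.0000 = tr M).

Eigenvalues sorted in increasing order: [-5.3389, 0.9706, 6.3682].


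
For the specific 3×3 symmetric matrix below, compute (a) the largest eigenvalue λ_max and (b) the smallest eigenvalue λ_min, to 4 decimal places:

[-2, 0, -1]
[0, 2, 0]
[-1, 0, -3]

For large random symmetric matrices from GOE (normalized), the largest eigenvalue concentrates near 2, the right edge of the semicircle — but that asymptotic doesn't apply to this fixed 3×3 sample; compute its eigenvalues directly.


Since M is real symmetric, all three eigenvalues are real; they are the roots of det(λI − M) = λ³ − (tr M) λ² + s λ − det M, where s is the sum of the principal 2×2 minors.
tr M = -2 + 2 + (-3) = -3.
s = ((-2)·2 − 0²) + ((-2)·(-3) − (-1)²) + (2·(-3) − 0²) = -4 + 5 + (-6) = -5.
det M (expand along row 1) = (-2)·(-6) − 0·0 + (-1)·2 = 10.
Characteristic polynomial: λ³ + 3λ² − 5λ − 10 = 0.
Substitute λ = y + (tr M)/3 = y − 1.000000 to remove the quadratic term: y³ + p·y + q = 0 with p = s − (tr M)²/3 = -8.000000 and q = −2(tr M)³/27 + (tr M)·s/3 − det M = -3.000000.
Three real roots ⇒ use the trigonometric (Viète) form: r = 2√(−p/3) = 3.265986, φ = arccos(3q/(p·r)) = arccos(0.344459) = 1.219133 rad.
y_k = r·cos(φ/3 − 2πk/3) for k = 0, 1, 2 gives y = 3.000000, -0.381966, -2.618034.
λ_k = y_k − 1.000000 gives λ = 2.0000, -1.3820, -3.6180 (check: the sum is -3.0000 = tr M).

Hence λ_max = 2.0000 and λ_min = -3.6180.


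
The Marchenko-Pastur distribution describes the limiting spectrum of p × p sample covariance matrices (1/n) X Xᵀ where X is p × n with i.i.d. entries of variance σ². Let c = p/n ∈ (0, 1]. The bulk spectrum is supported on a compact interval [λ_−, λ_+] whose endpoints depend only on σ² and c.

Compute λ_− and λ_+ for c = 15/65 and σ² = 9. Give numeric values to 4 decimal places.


c = 15/65 = 0.230769; √c = 0.480384.
λ_− = σ² (1 − √c)² = 9 · (1 − 0.480384)² = 9 · (0.519616)² = 2.430003.
λ_+ = σ² (1 + √c)² = 9 · (1 + 0.480384)² = 9 · (1.480384)² = 19.723843.

Rounded to 4 decimal places: λ_− ≈ 2.4300, λ_+ ≈ 19.7238.


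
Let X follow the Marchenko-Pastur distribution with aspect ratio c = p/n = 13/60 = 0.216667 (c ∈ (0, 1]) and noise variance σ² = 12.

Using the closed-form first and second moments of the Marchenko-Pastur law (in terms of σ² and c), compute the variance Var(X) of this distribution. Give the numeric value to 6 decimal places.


Recall the MP moments m_1 = E[X] = σ² and m_2 = E[X²] = σ⁴ (1 + c).
m_1 = E[X] = σ² = 12, so m_1² = 144.
m_2 = E[X²] = σ⁴ (1 + c) = 144 · (1 + 0.216667) = 144 · 1.216667 = 175.200000.
(Note m_2 − m_1² simplifies to c · σ⁴ = 0.216667 · 144.)

Var(X) = m_2 − m_1² = 175.200000 − 144 = 31.200000.


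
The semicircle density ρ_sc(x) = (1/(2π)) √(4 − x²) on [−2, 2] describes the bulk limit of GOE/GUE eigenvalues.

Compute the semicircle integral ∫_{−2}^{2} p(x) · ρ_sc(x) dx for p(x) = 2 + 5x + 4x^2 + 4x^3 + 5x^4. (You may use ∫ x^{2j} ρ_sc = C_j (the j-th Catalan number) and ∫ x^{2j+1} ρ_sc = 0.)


Write p(x) = Σ a_i x^i, split into monomials and integrate each against ρ_sc separately.
Using ∫ x^{2j} ρ_sc = C_j = (1/(j+1)) C(2j, j) (Catalan numbers) and ∫ x^{2j+1} ρ_sc = 0 (odd monomials vanish by symmetry):
  i = 0 (even): a_0 · C_{0} = 2 · 1 = 2
  i = 1 (odd): ∫ x^1 ρ_sc = 0 (vanishes)
  i = 2 (even): a_2 · C_{1} = 4 · 1 = 4
  i = 3 (odd): ∫ x^3 ρ_sc = 0 (vanishes)
  i = 4 (even): a_4 · C_{2} = 5 · 2 = 10

Summing the contributions: ∫_{−2}^{2} p(x) ρ_sc(x) dx = 2 + 4 + 10 = 16.


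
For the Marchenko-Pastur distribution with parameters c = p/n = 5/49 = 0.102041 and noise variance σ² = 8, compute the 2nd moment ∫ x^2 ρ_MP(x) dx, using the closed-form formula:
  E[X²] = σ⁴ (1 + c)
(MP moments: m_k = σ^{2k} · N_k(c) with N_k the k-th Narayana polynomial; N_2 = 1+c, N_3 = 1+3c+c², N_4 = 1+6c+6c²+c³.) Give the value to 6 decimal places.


E[X²] = σ⁴ (1 + c) (second MP moment). With σ² = 8 (so σ⁴ = 64) and c = 5/49 = 0.102041: E[X²] = 64 · (1 + 0.102041) = 64 · 1.102041.

So E[X^2] = 70.530612.


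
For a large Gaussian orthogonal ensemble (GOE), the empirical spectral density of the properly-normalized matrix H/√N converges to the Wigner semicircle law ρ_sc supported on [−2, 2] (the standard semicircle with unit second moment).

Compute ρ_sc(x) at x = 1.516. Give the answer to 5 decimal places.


ρ_sc(x) = (1/(2π)) √(4 − x²). With x = 1.516:
  4 − x² = 4 − (1.516)² = 4 − 2.298256 = 1.701744.
  √(4 − x²) = 1.304509.
  1/(2π) = 0.159155.
  ρ_sc(1.516) = 0.159155 · 1.304509 = 0.207619.

Rounded to 5 decimal places: ρ_sc(1.516) ≈ 0.20762.


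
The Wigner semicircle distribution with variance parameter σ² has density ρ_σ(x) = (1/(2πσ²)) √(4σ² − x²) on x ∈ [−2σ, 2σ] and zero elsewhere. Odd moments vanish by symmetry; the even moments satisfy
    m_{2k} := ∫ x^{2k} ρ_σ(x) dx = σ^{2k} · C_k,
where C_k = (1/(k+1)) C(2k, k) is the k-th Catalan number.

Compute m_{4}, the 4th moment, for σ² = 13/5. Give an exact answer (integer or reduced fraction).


By the scaled semicircle moment identity, m_{2k} = σ^{2k} · C_k with k = 2.
C_2 = (1/(k+1)) · C(2k, k) = (1/3) · C(4, 2) = (1/3) · 6 = 2.
σ^{2k} = (σ²)^k = (13/5)^2 = 169/25.

Therefore m_{4} = σ^{4} · C_2 = (169/25) · 2 = 338/25.


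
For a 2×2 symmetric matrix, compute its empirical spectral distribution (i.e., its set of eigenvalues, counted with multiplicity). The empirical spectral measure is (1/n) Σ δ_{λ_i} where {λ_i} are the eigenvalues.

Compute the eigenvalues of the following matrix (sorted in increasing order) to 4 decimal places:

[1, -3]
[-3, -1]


Since M is real symmetric, both eigenvalues are real; they are the roots of det(λI − M) = λ² − (tr M) λ + det M.
tr M = 1 + (-1) = 0.
det M = 1·(-1) − (-3)² = -1 − 9 = -10.
Characteristic polynomial: λ² − 10 = 0.
Discriminant Δ = (tr M)² − 4·det M = 0 − (-40) = 40; √Δ = 6.324555.
λ = (tr M ± √Δ)/2 = (0 ± 6.324555)/2, giving (tr M − √Δ)/2 = -3.1623 and (tr M + √Δ)/2 = 3.1623.

Eigenvalues sorted in increasing order: [-3.1623, 3.1623].


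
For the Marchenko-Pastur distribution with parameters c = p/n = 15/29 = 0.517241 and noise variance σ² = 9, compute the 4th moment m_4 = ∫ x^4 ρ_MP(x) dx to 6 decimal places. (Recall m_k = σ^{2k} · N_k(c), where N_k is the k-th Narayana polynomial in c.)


E[X⁴] = σ⁸ (1 + 6c + 6c² + c³) (fourth MP moment). With σ² = 9 (so σ⁸ = 6561) and c = 15/29 = 0.517241: E[X⁴] = 6561 · (1 + 6·0.517241 + 6·(0.517241)² + (0.517241)³) = 6561 · 5.847062.

So E[X^4] = 38362.575095.


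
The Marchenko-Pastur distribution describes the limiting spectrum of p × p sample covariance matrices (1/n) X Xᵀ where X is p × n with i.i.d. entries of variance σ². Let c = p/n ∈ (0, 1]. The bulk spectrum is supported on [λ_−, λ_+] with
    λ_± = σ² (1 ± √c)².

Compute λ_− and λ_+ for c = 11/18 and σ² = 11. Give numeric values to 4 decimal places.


c = 11/18 = 0.611111; √c = 0.781736.
λ_− = σ² (1 − √c)² = 11 · (1 − 0.781736)² = 11 · (0.218264)² = 0.524031.
λ_+ = σ² (1 + √c)² = 11 · (1 + 0.781736)² = 11 · (1.781736)² = 34.920413.

Rounded to 4 decimal places: λ_− ≈ 0.5240, λ_+ ≈ 34.9204.


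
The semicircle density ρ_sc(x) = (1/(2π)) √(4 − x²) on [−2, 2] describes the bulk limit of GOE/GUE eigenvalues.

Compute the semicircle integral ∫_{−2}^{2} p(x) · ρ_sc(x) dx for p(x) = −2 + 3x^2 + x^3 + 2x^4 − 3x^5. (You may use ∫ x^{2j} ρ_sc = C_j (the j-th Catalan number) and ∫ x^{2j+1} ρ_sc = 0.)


Write p(x) = Σ a_i x^i, split into monomials and integrate each against ρ_sc separately.
Using ∫ x^{2j} ρ_sc = C_j = (1/(j+1)) C(2j, j) (Catalan numbers) and ∫ x^{2j+1} ρ_sc = 0 (odd monomials vanish by symmetry):
  i = 0 (even): a_0 · C_{0} = -2 · 1 = -2
  i = 2 (even): a_2 · C_{1} = 3 · 1 = 3
  i = 3 (odd): ∫ x^3 ρ_sc = 0 (vanishes)
  i = 4 (even): a_4 · C_{2} = 2 · 2 = 4
  i = 5 (odd): ∫ x^5 ρ_sc = 0 (vanishes)

Summing the contributions: ∫_{−2}^{2} p(x) ρ_sc(x) dx = (-2) + 3 + 4 = 5.


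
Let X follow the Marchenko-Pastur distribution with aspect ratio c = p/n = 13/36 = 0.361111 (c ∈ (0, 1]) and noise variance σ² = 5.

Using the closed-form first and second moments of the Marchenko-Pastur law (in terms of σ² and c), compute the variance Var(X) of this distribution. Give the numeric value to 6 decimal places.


Recall the MP moments m_1 = E[X] = σ² and m_2 = E[X²] = σ⁴ (1 + c).
m_1 = E[X] = σ² = 5, so m_1² = 25.
m_2 = E[X²] = σ⁴ (1 + c) = 25 · (1 + 0.361111) = 25 · 1.361111 = 34.027778.
(Note m_2 − m_1² simplifies to c · σ⁴ = 0.361111 · 25.)

Var(X) = m_2 − m_1² = 34.027778 − 25 = 9.027778.


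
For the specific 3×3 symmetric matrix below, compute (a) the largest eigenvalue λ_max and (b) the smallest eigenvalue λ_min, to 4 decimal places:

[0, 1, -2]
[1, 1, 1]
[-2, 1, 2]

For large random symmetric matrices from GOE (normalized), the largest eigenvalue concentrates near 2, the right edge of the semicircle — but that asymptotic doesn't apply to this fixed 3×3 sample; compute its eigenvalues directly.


Since M is real symmetric, all three eigenvalues are real; they are the roots of det(λI − M) = λ³ − (tr M) λ² + s λ − det M, where s is the sum of the principal 2×2 minors.
tr M = 0 + 1 + 2 = 3.
s = (0·1 − 1²) + (0·2 − (-2)²) + (1·2 − 1²) = -1 + (-4) + 1 = -4.
det M (expand along row 1) = 0·1 − 1·4 + (-2)·3 = -10.
Characteristic polynomial: λ³ − 3λ² − 4λ + 10 = 0.
Substitute λ = y + (tr M)/3 = y + 1.000000 to remove the quadratic term: y³ + p·y + q = 0 with p = s − (tr M)²/3 = -7.000000 and q = −2(tr M)³/27 + (tr M)·s/3 − det M = 4.000000.
Three real roots ⇒ use the trigonometric (Viète) form: r = 2√(−p/3) = 3.055050, φ = arccos(3q/(p·r)) = arccos(-0.561132) = 2.166549 rad.
y_k = r·cos(φ/3 − 2πk/3) for k = 0, 1, 2 gives y = 2.292402, 0.602705, -2.895107.
λ_k = y_k + 1.000000 gives λ = 3.2924, 1.6027, -1.8951 (check: the sum is 3.0000 = tr M).

Hence λ_max = 3.2924 and λ_min = -1.8951.


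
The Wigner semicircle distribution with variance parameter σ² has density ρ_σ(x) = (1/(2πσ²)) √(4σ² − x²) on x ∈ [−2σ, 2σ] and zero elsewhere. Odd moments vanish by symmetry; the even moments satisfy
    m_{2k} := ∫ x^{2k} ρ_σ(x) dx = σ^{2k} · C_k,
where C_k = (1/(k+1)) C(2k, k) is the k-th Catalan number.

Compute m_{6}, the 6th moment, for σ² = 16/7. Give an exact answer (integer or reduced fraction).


By the scaled semicircle moment identity, m_{2k} = σ^{2k} · C_k with k = 3.
C_3 = (1/(k+1)) · C(2k, k) = (1/4) · C(6, 3) = (1/4) · 20 = 5.
σ^{2k} = (σ²)^k = (16/7)^3 = 4096/343.

Therefore m_{6} = σ^{6} · C_3 = (4096/343) · 5 = 20480/343.


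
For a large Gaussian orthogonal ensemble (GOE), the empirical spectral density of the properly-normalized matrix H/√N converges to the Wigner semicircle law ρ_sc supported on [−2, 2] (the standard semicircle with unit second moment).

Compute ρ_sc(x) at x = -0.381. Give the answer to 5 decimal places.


ρ_sc(x) = (1/(2π)) √(4 − x²). With x = -0.381:
  4 − x² = 4 − (-0.381)² = 4 − 0.145161 = 3.854839.
  √(4 − x²) = 1.963374.
  1/(2π) = 0.159155.
  ρ_sc(-0.381) = 0.159155 · 1.963374 = 0.312481.

Rounded to 5 decimal places: ρ_sc(-0.381) ≈ 0.31248.


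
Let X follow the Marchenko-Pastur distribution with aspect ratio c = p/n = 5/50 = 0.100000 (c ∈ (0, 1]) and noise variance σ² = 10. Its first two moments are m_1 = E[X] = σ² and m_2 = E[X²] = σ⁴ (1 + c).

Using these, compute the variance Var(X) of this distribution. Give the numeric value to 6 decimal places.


m_1 = E[X] = σ² = 10, so m_1² = 100.
m_2 = E[X²] = σ⁴ (1 + c) = 100 · (1 + 0.100000) = 100 · 1.100000 = 110.000000.
(Note m_2 − m_1² simplifies to c · σ⁴ = 0.100000 · 100.)

Var(X) = m_2 − m_1² = 110.000000 − 100 = 10.000000.


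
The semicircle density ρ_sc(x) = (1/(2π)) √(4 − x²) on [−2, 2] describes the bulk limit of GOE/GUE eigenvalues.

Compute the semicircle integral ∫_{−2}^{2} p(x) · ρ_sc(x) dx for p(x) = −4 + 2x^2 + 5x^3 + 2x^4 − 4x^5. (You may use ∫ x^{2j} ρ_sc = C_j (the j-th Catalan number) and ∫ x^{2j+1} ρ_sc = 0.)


Write p(x) = Σ a_i x^i, split into monomials and integrate each against ρ_sc separately.
Using ∫ x^{2j} ρ_sc = C_j = (1/(j+1)) C(2j, j) (Catalan numbers) and ∫ x^{2j+1} ρ_sc = 0 (odd monomials vanish by symmetry):
  i = 0 (even): a_0 · C_{0} = -4 · 1 = -4
  i = 2 (even): a_2 · C_{1} = 2 · 1 = 2
  i = 3 (odd): ∫ x^3 ρ_sc = 0 (vanishes)
  i = 4 (even): a_4 · C_{2} = 2 · 2 = 4
  i = 5 (odd): ∫ x^5 ρ_sc = 0 (vanishes)

Summing the contributions: ∫_{−2}^{2} p(x) ρ_sc(x) dx = (-4) + 2 + 4 = 2.


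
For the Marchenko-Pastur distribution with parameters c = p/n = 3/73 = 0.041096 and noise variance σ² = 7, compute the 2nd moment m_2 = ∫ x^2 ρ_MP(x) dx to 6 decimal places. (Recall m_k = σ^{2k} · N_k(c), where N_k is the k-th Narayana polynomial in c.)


E[X²] = σ⁴ (1 + c) (second MP moment). With σ² = 7 (so σ⁴ = 49) and c = 3/73 = 0.041096: E[X²] = 49 · (1 + 0.041096) = 49 · 1.041096.

So E[X^2] = 51.013699.


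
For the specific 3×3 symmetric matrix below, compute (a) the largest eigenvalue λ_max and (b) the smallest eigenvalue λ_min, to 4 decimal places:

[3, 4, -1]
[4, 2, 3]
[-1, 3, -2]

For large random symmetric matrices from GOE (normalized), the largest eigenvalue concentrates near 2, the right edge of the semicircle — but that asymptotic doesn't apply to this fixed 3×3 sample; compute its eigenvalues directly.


Since M is real symmetric, all three eigenvalues are real; they are the roots of det(λI − M) = λ³ − (tr M) λ² + s λ − det M, where s is the sum of the principal 2×2 minors.
tr M = 3 + 2 + (-2) = 3.
s = (3·2 − 4²) + (3·(-2) − (-1)²) + (2·(-2) − 3²) = -10 + (-7) + (-13) = -30.
det M (expand along row 1) = 3·(-13) − 4·(-5) + (-1)·14 = -33.
Characteristic polynomial: λ³ − 3λ² − 30λ + 33 = 0.
Substitute λ = y + (tr M)/3 = y + 1.000000 to remove the quadratic term: y³ + p·y + q = 0 with p = s − (tr M)²/3 = -33.000000 and q = −2(tr M)³/27 + (tr M)·s/3 − det M = 1.000000.
Three real roots ⇒ use the trigonometric (Viète) form: r = 2√(−p/3) = 6.633250, φ = arccos(3q/(p·r)) = arccos(-0.013705) = 1.584502 rad.
y_k = r·cos(φ/3 − 2πk/3) for k = 0, 1, 2 gives y = 5.729351, 0.030304, -5.759655.
λ_k = y_k + 1.000000 gives λ = 6.7294, 1.0303, -4.7597 (check: the sum is 3.0000 = tr M).

Hence λ_max = 6.7294 and λ_min = -4.7597.


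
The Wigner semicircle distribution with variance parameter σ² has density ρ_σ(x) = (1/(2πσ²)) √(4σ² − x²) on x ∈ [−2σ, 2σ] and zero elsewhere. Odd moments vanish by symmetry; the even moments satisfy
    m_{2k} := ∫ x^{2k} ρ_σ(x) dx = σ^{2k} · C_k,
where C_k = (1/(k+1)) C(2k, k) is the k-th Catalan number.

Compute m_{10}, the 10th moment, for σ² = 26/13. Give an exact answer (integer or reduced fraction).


By the scaled semicircle moment identity, m_{2k} = σ^{2k} · C_k with k = 5.
C_5 = (1/(k+1)) · C(2k, k) = (1/6) · C(10, 5) = (1/6) · 252 = 42.
σ^{2k} = (σ²)^k = (26/13)^5 = 32.

Therefore m_{10} = σ^{10} · C_5 = 32 · 42 = 1344.


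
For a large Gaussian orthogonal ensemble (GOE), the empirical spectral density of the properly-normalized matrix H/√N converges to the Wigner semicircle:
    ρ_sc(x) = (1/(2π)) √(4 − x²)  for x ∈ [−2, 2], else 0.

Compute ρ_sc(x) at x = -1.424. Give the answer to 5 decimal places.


ρ_sc(x) = (1/(2π)) √(4 − x²). With x = -1.424:
  4 − x² = 4 − (-1.424)² = 4 − 2.027776 = 1.972224.
  √(4 − x²) = 1.404359.
  1/(2π) = 0.159155.
  ρ_sc(-1.424) = 0.159155 · 1.404359 = 0.223511.

Rounded to 5 decimal places: ρ_sc(-1.424) ≈ 0.22351.


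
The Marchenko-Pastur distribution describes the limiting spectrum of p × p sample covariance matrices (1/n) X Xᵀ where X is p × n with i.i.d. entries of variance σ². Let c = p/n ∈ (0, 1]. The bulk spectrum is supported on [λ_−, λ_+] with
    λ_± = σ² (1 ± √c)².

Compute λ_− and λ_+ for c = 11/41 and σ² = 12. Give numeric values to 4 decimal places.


c = 11/41 = 0.268293; √c = 0.517970.
λ_− = σ² (1 − √c)² = 12 · (1 − 0.517970)² = 12 · (0.482030)² = 2.788238.
λ_+ = σ² (1 + √c)² = 12 · (1 + 0.517970)² = 12 · (1.517970)² = 27.650787.

Rounded to 4 decimal places: λ_− ≈ 2.7882, λ_+ ≈ 27.6508.


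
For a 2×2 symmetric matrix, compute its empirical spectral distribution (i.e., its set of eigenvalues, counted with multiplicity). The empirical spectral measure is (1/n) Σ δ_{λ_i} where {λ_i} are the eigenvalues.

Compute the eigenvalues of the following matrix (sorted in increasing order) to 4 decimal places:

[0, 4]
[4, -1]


Since M is real symmetric, both eigenvalues are real; they are the roots of det(λI − M) = λ² − (tr M) λ + det M.
tr M = 0 + (-1) = -1.
det M = 0·(-1) − 4² = 0 − 16 = -16.
Characteristic polynomial: λ² + λ − 16 = 0.
Discriminant Δ = (tr M)² − 4·det M = 1 − (-64) = 65; √Δ = 8.062258.
λ = (tr M ± √Δ)/2 = (-1 ± 8.062258)/2, giving (tr M − √Δ)/2 = -4.5311 and (tr M + √Δ)/2 = 3.5311.

Eigenvalues sorted in increasing order: [-4.5311, 3.5311].


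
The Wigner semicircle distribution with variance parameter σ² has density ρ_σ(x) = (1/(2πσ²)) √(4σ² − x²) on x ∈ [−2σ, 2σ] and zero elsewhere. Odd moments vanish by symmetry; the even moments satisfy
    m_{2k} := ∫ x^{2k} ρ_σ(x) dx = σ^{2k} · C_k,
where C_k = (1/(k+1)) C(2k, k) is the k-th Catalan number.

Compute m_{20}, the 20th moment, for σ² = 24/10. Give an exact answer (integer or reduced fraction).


By the scaled semicircle moment identity, m_{2k} = σ^{2k} · C_k with k = 10.
C_10 = (1/(k+1)) · C(2k, k) = (1/11) · C(20, 10) = (1/11) · 184756 = 16796.
σ^{2k} = (σ²)^k = (24/10)^10 = 61917364224/9765625.

Therefore m_{20} = σ^{20} · C_10 = (61917364224/9765625) · 16796 = 1039964049506304/9765625.


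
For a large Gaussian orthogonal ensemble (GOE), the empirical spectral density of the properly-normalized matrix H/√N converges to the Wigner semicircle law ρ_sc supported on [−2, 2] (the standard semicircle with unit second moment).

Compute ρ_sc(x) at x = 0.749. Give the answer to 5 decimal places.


ρ_sc(x) = (1/(2π)) √(4 − x²). With x = 0.749:
  4 − x² = 4 − (0.749)² = 4 − 0.561001 = 3.438999.
  √(4 − x²) = 1.854454.
  1/(2π) = 0.159155.
  ρ_sc(0.749) = 0.159155 · 1.854454 = 0.295145.

Rounded to 5 decimal places: ρ_sc(0.749) ≈ 0.29515.


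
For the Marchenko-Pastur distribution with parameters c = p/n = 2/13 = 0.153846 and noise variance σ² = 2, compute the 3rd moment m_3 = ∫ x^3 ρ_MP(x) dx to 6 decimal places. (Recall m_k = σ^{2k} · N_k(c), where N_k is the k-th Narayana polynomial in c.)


E[X³] = σ⁶ (1 + 3c + c²) (third MP moment). With σ² = 2 (so σ⁶ = 8) and c = 2/13 = 0.153846: E[X³] = 8 · (1 + 3·0.153846 + (0.153846)²) = 8 · 1.485207.

So E[X^3] = 11.881657.


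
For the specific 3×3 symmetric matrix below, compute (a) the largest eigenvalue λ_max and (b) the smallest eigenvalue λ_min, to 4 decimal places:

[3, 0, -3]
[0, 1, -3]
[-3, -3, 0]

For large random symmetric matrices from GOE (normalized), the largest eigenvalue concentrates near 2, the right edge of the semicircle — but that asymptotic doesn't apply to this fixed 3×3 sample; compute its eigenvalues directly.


Since M is real symmetric, all three eigenvalues are real; they are the roots of det(λI − M) = λ³ − (tr M) λ² + s λ − det M, where s is the sum of the principal 2×2 minors.
tr M = 3 + 1 + 0 = 4.
s = (3·1 − 0²) + (3·0 − (-3)²) + (1·0 − (-3)²) = 3 + (-9) + (-9) = -15.
det M (expand along row 1) = 3·(-9) − 0·(-9) + (-3)·3 = -36.
Characteristic polynomial: λ³ − 4λ² − 15λ + 36 = 0.
Substitute λ = y + (tr M)/3 = y + 1.333333 to remove the quadratic term: y³ + p·y + q = 0 with p = s − (tr M)²/3 = -20.333333 and q = −2(tr M)³/27 + (tr M)·s/3 − det M = 11.259259.
Three real roots ⇒ use the trigonometric (Viète) form: r = 2√(−p/3) = 5.206833, φ = arccos(3q/(p·r)) = arccos(-0.319043) = 1.895516 rad.
y_k = r·cos(φ/3 − 2πk/3) for k = 0, 1, 2 gives y = 4.201617, 0.562486, -4.764104.
λ_k = y_k + 1.333333 gives λ = 5.5350, 1.8958, -3.4308 (check: the sum is 4.0000 = tr M).

Hence λ_max = 5.5350 and λ_min = -3.4308.


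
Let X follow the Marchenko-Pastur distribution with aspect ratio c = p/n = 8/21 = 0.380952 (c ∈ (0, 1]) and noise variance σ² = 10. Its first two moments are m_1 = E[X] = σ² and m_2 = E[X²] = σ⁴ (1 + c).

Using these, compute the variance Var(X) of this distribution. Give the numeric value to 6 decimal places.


m_1 = E[X] = σ² = 10, so m_1² = 100.
m_2 = E[X²] = σ⁴ (1 + c) = 100 · (1 + 0.380952) = 100 · 1.380952 = 138.095238.
(Note m_2 − m_1² simplifies to c · σ⁴ = 0.380952 · 100.)

Var(X) = m_2 − m_1² = 138.095238 − 100 = 38.095238.


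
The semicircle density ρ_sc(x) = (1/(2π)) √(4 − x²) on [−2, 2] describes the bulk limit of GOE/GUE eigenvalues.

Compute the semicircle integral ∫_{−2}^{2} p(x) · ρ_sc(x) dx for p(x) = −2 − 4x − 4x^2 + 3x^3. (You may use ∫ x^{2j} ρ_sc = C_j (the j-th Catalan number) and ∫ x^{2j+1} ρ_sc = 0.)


Write p(x) = Σ a_i x^i, split into monomials and integrate each against ρ_sc separately.
Using ∫ x^{2j} ρ_sc = C_j = (1/(j+1)) C(2j, j) (Catalan numbers) and ∫ x^{2j+1} ρ_sc = 0 (odd monomials vanish by symmetry):
  i = 0 (even): a_0 · C_{0} = -2 · 1 = -2
  i = 1 (odd): ∫ x^1 ρ_sc = 0 (vanishes)
  i = 2 (even): a_2 · C_{1} = -4 · 1 = -4
  i = 3 (odd): ∫ x^3 ρ_sc = 0 (vanishes)

Summing the contributions: ∫_{−2}^{2} p(x) ρ_sc(x) dx = (-2) + (-4) = -6.


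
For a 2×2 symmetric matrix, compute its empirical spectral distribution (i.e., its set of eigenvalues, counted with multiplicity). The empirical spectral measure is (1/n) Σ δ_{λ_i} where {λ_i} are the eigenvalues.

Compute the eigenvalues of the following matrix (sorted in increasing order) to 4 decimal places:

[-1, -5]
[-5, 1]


Since M is real symmetric, both eigenvalues are real; they are the roots of det(λI − M) = λ² − (tr M) λ + det M.
tr M = -1 + 1 = 0.
det M = (-1)·1 − (-5)² = -1 − 25 = -26.
Characteristic polynomial: λ² − 26 = 0.
Discriminant Δ = (tr M)² − 4·det M = 0 − (-104) = 104; √Δ = 10.198039.
λ = (tr M ± √Δ)/2 = (0 ± 10.198039)/2, giving (tr M − √Δ)/2 = -5.0990 and (tr M + √Δ)/2 = 5.0990.

Eigenvalues sorted in increasing order: [-5.0990, 5.0990].


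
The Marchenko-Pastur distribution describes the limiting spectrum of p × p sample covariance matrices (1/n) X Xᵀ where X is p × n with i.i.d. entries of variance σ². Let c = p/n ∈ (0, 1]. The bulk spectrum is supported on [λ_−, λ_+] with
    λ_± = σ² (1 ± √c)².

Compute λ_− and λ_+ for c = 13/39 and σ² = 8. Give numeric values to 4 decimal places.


c = 13/39 = 0.333333; √c = 0.577350.
λ_− = σ² (1 − √c)² = 8 · (1 − 0.577350)² = 8 · (0.422650)² = 1.429062.
λ_+ = σ² (1 + √c)² = 8 · (1 + 0.577350)² = 8 · (1.577350)² = 19.904271.

Rounded to 4 decimal places: λ_− ≈ 1.4291, λ_+ ≈ 19.9043.


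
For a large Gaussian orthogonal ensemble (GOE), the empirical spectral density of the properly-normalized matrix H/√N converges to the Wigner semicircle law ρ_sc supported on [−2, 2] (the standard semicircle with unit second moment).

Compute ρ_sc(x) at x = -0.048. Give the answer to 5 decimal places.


ρ_sc(x) = (1/(2π)) √(4 − x²). With x = -0.048:
  4 − x² = 4 − (-0.048)² = 4 − 0.002304 = 3.997696.
  √(4 − x²) = 1.999424.
  1/(2π) = 0.159155.
  ρ_sc(-0.048) = 0.159155 · 1.999424 = 0.318218.

Rounded to 5 decimal places: ρ_sc(-0.048) ≈ 0.31822.


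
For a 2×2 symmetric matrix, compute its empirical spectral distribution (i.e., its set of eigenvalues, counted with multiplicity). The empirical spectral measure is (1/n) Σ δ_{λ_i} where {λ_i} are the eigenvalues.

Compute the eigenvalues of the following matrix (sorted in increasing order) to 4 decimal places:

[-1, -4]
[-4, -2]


Since M is real symmetric, both eigenvalues are real; they are the roots of det(λI − M) = λ² − (tr M) λ + det M.
tr M = -1 + (-2) = -3.
det M = (-1)·(-2) − (-4)² = 2 − 16 = -14.
Characteristic polynomial: λ² + 3λ − 14 = 0.
Discriminant Δ = (tr M)² − 4·det M = 9 − (-56) = 65; √Δ = 8.062258.
λ = (tr M ± √Δ)/2 = (-3 ± 8.062258)/2, giving (tr M − √Δ)/2 = -5.5311 and (tr M + √Δ)/2 = 2.5311.

Eigenvalues sorted in increasing order: [-5.5311, 2.5311].


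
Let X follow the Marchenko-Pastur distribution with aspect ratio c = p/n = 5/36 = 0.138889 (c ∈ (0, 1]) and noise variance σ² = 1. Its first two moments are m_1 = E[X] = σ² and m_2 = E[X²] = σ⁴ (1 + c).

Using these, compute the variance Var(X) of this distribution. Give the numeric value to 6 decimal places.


m_1 = E[X] = σ² = 1, so m_1² = 1.
m_2 = E[X²] = σ⁴ (1 + c) = 1 · (1 + 0.138889) = 1 · 1.138889 = 1.138889.
(Note m_2 − m_1² simplifies to c · σ⁴ = 0.138889 · 1.)

Var(X) = m_2 − m_1² = 1.138889 − 1 = 0.138889.


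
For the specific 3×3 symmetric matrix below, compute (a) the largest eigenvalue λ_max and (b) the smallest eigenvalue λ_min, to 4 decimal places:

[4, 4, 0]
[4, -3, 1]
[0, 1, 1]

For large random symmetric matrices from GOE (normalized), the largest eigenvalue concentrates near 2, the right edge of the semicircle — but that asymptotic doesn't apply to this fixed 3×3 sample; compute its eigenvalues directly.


Since M is real symmetric, all three eigenvalues are real; they are the roots of det(λI − M) = λ³ − (tr M) λ² + s λ − det M, where s is the sum of the principal 2×2 minors.
tr M = 4 + (-3) + 1 = 2.
s = (4·(-3) − 4²) + (4·1 − 0²) + ((-3)·1 − 1²) = -28 + 4 + (-4) = -28.
det M (expand along row 1) = 4·(-4) − 4·4 + 0·4 = -32.
Characteristic polynomial: λ³ − 2λ² − 28λ + 32 = 0.
Substitute λ = y + (tr M)/3 = y + 0.666667 to remove the quadratic term: y³ + p·y + q = 0 with p = s − (tr M)²/3 = -29.333333 and q = −2(tr M)³/27 + (tr M)·s/3 − det M = 12.740741.
Three real roots ⇒ use the trigonometric (Viète) form: r = 2√(−p/3) = 6.253888, φ = arccos(3q/(p·r)) = arccos(-0.208355) = 1.780689 rad.
y_k = r·cos(φ/3 − 2πk/3) for k = 0, 1, 2 gives y = 5.184179, 0.437192, -5.621371.
λ_k = y_k + 0.666667 gives λ = 5.8508, 1.1039, -4.9547 (check: the sum is 2.0000 = tr M).

Hence λ_max = 5.8508 and λ_min = -4.9547.


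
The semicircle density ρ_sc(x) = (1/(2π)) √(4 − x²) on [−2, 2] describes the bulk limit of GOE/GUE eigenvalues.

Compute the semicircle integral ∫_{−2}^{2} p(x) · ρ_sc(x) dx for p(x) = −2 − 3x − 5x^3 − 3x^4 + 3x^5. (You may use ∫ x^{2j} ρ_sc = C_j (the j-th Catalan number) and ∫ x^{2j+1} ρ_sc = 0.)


Write p(x) = Σ a_i x^i, split into monomials and integrate each against ρ_sc separately.
Using ∫ x^{2j} ρ_sc = C_j = (1/(j+1)) C(2j, j) (Catalan numbers) and ∫ x^{2j+1} ρ_sc = 0 (odd monomials vanish by symmetry):
  i = 0 (even): a_0 · C_{0} = -2 · 1 = -2
  i = 1 (odd): ∫ x^1 ρ_sc = 0 (vanishes)
  i = 3 (odd): ∫ x^3 ρ_sc = 0 (vanishes)
  i = 4 (even): a_4 · C_{2} = -3 · 2 = -6
  i = 5 (odd): ∫ x^5 ρ_sc = 0 (vanishes)

Summing the contributions: ∫_{−2}^{2} p(x) ρ_sc(x) dx = (-2) + (-6) = -8.
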